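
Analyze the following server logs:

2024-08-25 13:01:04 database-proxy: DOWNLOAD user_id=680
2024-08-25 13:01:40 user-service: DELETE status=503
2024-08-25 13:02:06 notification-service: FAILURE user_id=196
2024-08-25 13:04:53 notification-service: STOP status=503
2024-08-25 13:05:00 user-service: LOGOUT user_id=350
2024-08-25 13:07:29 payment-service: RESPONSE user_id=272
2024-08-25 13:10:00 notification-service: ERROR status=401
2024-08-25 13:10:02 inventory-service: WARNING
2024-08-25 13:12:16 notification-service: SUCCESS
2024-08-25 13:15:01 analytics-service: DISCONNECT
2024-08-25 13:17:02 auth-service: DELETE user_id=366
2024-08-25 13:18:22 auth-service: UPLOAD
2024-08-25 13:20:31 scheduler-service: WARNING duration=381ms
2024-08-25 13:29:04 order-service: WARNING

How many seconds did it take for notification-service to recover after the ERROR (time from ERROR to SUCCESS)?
136

To calculate recovery time:

1. Find ERROR event for notification-service: 2024-08-25 13:10:00
2. Find next SUCCESS event for notification-service: 2024-08-25 13:12:16
3. Recovery time: 2024-08-25 13:12:16 - 2024-08-25 13:10:00 = 136 seconds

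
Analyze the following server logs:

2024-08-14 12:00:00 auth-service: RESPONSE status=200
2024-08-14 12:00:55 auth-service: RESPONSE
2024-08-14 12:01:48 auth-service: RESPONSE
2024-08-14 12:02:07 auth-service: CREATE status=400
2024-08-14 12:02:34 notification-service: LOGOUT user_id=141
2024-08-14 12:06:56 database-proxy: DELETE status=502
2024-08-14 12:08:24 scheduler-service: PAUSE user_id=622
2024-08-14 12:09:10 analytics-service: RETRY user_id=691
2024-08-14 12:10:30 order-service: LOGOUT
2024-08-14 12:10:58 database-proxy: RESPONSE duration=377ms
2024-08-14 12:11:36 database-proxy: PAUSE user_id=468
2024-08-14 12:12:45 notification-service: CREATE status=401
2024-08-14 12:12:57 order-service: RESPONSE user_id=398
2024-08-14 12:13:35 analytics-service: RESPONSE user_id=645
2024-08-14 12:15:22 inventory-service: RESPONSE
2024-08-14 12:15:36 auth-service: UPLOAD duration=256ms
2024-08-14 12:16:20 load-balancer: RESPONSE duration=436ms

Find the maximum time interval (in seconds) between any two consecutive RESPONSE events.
550

To find the longest gap:

1. Extract all RESPONSE events in chronological order
2. Calculate time differences between consecutive events
3. Find the maximum difference
4. Longest gap: 550 seconds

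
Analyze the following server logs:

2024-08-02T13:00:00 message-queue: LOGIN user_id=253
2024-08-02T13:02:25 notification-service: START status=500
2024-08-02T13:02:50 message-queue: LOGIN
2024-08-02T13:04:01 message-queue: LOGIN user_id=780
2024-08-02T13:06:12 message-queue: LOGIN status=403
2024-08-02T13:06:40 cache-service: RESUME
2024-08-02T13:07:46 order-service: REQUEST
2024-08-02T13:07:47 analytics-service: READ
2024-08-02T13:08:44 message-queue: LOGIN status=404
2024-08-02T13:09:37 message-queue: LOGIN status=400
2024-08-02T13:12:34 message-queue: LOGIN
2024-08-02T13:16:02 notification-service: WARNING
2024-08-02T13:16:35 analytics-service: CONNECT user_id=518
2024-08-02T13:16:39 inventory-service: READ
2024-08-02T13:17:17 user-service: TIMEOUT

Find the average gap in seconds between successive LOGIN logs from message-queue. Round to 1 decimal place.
125.7

To calculate average interval:

1. Find all LOGIN events for message-queue in order
2. Calculate time gaps between consecutive events
3. Compute mean of gaps: 754 / 6 = 125.7 seconds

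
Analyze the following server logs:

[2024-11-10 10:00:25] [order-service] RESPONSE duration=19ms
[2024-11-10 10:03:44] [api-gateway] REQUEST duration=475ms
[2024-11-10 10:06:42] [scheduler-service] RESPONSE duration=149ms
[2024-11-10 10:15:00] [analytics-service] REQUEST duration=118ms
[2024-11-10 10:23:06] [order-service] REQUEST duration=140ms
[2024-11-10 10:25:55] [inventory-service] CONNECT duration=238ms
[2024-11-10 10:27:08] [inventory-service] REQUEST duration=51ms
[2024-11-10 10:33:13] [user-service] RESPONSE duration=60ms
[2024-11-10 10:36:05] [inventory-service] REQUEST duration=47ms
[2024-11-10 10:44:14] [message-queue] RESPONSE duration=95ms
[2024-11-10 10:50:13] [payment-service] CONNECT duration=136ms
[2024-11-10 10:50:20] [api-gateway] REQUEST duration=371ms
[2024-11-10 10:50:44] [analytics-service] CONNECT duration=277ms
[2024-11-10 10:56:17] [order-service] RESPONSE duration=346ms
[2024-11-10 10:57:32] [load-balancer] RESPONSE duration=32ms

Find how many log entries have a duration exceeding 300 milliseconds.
3

To count timeouts:

1. Threshold: 300ms
2. Extract duration from each log entry
3. Count entries where duration > 300
4. Timeout count: 3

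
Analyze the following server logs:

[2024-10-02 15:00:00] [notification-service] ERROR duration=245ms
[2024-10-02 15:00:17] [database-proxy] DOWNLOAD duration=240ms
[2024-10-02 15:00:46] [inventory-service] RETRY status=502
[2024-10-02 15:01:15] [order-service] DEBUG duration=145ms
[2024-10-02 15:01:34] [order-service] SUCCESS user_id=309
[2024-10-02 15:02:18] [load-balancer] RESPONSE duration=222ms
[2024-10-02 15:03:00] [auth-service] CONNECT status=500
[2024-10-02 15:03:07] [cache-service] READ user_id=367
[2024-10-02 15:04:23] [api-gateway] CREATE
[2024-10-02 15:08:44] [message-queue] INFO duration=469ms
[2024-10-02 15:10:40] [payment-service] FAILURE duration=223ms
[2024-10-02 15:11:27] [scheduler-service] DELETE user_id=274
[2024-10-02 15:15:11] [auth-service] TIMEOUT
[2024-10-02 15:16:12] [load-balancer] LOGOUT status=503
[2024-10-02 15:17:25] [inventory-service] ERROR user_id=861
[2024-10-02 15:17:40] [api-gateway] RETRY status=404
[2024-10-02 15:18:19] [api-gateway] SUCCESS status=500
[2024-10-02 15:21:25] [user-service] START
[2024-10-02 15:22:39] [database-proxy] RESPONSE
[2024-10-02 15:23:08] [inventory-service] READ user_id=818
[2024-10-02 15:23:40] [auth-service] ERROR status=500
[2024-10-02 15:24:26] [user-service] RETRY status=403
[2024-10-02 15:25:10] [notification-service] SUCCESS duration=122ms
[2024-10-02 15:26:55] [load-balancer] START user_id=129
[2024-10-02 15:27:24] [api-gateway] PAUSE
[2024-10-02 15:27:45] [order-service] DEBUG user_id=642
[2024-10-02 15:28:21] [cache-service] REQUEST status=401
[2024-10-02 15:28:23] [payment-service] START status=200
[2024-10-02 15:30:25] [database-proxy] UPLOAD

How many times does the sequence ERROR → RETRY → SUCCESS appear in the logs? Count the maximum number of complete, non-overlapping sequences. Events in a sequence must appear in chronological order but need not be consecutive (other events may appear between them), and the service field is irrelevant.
3

To count sequences:

1. Look for pattern: ERROR → RETRY → SUCCESS
2. Greedily scan the log in chronological order, matching each sequence element in turn (ignoring service)
3. Each time the full pattern completes, increment the count and restart matching from the next event
4. Complete non-overlapping sequences found: 3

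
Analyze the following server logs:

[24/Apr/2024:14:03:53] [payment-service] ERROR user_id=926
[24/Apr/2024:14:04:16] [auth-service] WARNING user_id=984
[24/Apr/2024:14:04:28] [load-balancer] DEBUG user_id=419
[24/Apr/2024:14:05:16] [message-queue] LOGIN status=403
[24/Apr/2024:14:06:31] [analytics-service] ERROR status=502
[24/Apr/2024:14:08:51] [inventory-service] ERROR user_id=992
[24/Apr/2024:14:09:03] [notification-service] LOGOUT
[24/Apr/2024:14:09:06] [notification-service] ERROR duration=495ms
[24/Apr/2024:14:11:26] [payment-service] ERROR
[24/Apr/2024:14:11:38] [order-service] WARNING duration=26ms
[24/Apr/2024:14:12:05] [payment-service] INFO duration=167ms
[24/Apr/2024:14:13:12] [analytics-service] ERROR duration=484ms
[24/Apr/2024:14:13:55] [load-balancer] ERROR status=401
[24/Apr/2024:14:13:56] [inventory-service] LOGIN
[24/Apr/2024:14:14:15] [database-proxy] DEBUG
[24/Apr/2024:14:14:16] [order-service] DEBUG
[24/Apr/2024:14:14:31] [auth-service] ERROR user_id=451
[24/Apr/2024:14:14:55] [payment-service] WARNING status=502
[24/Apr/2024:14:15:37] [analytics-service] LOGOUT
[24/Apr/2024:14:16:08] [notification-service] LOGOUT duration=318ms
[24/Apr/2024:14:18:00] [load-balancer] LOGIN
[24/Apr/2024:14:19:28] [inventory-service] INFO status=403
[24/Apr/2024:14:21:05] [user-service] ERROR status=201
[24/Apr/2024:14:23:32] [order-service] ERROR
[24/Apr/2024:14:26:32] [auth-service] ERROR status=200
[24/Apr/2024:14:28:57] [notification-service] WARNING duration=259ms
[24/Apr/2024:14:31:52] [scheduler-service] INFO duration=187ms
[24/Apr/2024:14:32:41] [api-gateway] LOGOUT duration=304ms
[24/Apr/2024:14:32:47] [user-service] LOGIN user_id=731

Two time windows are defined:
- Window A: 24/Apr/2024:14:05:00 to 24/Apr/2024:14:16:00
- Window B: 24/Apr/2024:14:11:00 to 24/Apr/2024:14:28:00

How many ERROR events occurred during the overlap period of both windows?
4

To find overlap events:

1. Window A: 24/Apr/2024:14:05:00 to 24/Apr/2024:14:16:00
2. Window B: 24/Apr/2024:14:11:00 to 24/Apr/2024:14:28:00
3. Overlap period: 24/Apr/2024:14:11:00 to 24/Apr/2024:14:16:00
4. Count ERROR events in overlap: 4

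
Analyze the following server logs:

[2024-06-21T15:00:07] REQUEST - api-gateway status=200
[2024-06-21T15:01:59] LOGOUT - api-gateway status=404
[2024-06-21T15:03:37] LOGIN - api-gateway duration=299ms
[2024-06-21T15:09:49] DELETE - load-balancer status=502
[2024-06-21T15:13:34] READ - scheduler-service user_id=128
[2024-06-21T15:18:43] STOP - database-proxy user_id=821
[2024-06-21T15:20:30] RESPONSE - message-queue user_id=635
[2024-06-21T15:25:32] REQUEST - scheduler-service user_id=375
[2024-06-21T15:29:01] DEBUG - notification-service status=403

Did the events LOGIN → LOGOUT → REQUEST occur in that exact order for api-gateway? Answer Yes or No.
No

To verify sequence order:

1. Find all events in sequence LOGIN → LOGOUT → REQUEST for api-gateway
2. Extract their timestamps
3. Check if timestamps are in ascending order
4. Result: No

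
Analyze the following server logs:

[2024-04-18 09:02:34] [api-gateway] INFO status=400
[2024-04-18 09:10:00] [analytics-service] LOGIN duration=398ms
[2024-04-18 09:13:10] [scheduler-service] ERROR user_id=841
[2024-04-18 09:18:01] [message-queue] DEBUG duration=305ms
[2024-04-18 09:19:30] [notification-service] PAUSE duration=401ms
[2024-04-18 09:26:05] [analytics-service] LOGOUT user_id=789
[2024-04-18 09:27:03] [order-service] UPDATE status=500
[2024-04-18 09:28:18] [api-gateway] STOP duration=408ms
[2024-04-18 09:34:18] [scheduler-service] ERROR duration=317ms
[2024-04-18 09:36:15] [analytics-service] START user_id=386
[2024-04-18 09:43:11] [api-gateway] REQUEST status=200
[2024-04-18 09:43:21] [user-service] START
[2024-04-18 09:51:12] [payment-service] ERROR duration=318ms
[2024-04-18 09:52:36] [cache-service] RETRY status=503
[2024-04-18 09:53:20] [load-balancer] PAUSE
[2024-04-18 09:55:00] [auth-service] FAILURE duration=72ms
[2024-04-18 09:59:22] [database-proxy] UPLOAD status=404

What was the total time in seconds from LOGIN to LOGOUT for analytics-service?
965

To calculate state duration:

1. Find LOGIN event for analytics-service: 2024-04-18 09:10:00
2. Find LOGOUT event for analytics-service: 2024-04-18 09:26:05
3. Calculate duration: 2024-04-18 09:26:05 - 2024-04-18 09:10:00 = 965 seconds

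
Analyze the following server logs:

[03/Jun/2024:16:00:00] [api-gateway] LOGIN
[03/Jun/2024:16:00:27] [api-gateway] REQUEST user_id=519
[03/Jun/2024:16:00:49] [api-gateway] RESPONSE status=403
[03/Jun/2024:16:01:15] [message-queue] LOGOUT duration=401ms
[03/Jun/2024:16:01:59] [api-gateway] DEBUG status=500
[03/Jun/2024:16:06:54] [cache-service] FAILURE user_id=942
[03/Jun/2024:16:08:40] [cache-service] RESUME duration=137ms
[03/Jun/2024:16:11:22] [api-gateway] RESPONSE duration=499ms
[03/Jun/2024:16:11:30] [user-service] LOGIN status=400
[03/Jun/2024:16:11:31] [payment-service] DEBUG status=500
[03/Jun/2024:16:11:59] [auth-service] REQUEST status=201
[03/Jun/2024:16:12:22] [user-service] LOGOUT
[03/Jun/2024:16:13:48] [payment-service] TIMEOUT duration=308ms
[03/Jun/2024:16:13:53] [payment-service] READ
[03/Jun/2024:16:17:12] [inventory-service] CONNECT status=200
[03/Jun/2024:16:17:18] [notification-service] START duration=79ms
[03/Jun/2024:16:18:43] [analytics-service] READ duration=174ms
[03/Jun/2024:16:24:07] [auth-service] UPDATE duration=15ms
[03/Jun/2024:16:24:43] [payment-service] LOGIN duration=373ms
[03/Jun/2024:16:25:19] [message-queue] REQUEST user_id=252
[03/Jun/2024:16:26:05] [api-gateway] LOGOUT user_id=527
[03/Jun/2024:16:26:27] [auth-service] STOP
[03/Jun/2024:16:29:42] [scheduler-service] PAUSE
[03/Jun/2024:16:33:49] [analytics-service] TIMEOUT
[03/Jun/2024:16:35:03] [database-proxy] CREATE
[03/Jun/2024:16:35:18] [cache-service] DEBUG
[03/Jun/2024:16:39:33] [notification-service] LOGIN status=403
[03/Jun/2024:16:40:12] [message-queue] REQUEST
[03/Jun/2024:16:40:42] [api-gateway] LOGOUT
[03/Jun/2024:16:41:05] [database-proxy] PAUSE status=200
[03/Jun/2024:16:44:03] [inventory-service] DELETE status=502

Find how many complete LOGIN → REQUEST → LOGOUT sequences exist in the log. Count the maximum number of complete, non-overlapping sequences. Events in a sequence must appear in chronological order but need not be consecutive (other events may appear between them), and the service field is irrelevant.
4

To count sequences:

1. Look for pattern: LOGIN → REQUEST → LOGOUT
2. Greedily scan the log in chronological order, matching each sequence element in turn (ignoring service)
3. Each time the full pattern completes, increment the count and restart matching from the next event
4. Complete non-overlapping sequences found: 4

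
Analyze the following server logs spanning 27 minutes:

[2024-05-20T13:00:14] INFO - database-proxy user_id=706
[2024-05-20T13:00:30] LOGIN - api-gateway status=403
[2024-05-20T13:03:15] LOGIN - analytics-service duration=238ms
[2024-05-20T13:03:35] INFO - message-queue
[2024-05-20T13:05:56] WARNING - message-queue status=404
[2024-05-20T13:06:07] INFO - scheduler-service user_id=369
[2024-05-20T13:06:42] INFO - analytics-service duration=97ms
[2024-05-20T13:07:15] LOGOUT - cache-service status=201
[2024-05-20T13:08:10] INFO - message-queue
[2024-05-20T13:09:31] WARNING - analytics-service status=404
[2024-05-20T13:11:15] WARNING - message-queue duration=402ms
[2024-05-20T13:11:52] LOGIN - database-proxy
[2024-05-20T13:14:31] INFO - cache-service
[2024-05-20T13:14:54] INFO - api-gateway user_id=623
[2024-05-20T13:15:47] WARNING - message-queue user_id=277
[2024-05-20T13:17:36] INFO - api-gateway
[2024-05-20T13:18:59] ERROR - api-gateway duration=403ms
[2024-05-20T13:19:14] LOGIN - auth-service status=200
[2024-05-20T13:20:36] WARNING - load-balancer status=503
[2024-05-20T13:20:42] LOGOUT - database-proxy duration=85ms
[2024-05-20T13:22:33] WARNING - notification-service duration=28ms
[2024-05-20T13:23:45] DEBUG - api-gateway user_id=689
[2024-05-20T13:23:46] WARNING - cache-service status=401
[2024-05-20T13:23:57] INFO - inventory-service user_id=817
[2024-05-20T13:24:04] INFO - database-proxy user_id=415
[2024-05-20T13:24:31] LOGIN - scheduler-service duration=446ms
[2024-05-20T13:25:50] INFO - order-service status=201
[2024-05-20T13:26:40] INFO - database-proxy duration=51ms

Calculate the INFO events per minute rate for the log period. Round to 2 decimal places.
0.44

To calculate the rate:

1. Count total INFO events: 12
2. Total time period: 27 minutes
3. Rate = 12 / 27 = 0.44 events per minute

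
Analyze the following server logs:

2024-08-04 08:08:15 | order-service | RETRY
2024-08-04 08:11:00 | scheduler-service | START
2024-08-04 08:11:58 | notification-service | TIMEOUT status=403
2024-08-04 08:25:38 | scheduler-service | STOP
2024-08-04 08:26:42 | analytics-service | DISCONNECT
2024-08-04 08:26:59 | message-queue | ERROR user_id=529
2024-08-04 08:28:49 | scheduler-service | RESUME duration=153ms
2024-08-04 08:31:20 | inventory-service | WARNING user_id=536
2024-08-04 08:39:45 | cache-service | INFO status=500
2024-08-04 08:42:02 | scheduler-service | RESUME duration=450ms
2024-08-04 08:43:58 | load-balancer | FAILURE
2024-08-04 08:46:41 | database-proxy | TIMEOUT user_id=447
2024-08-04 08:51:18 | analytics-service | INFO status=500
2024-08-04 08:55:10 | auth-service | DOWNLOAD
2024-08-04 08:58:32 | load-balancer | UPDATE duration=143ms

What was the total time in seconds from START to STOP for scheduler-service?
878

To calculate state duration:

1. Find START event for scheduler-service: 2024-08-04 08:11:00
2. Find STOP event for scheduler-service: 2024-08-04 08:25:38
3. Calculate duration: 2024-08-04 08:25:38 - 2024-08-04 08:11:00 = 878 seconds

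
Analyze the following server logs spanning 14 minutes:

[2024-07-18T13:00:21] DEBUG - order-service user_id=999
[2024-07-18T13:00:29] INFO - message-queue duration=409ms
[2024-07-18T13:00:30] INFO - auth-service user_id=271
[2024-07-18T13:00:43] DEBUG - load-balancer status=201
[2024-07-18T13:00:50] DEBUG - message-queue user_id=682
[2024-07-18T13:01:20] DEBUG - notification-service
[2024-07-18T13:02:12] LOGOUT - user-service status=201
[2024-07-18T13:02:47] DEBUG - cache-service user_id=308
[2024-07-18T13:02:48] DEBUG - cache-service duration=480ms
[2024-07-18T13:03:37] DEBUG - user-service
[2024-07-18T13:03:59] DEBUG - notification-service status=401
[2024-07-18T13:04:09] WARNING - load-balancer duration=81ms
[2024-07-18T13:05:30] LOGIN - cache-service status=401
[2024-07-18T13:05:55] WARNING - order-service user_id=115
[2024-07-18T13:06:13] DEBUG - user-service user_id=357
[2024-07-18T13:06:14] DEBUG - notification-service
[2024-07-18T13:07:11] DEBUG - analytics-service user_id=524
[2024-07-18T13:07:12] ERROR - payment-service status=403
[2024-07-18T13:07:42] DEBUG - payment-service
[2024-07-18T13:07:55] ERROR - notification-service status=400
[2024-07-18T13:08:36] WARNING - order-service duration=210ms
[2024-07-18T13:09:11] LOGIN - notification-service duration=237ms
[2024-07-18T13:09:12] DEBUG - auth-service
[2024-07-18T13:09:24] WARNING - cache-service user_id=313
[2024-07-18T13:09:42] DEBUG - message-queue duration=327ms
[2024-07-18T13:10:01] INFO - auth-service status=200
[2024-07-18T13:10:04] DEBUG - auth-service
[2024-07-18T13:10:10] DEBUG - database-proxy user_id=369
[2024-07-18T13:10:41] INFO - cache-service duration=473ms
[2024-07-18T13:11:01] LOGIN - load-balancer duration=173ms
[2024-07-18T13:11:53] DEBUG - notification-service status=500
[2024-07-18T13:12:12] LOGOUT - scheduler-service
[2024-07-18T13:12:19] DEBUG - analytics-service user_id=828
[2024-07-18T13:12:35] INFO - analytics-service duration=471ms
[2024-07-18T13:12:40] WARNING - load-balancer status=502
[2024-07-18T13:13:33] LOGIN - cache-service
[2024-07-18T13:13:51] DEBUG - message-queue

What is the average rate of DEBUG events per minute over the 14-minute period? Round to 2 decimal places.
1.36

To calculate the rate:

1. Count total DEBUG events: 19
2. Total time period: 14 minutes
3. Rate = 19 / 14 = 1.36 events per minute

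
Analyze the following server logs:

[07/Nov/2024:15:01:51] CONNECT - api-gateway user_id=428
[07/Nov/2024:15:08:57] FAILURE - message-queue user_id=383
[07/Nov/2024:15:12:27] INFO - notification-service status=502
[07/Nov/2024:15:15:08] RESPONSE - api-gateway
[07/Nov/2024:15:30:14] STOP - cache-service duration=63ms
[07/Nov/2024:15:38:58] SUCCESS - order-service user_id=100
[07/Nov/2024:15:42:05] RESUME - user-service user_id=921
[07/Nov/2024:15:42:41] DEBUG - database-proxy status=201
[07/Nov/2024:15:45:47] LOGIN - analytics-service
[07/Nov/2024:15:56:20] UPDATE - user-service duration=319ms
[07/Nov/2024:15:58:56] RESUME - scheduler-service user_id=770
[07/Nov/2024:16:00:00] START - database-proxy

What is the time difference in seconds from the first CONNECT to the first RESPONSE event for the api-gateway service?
797

To find the time between events:

1. Locate the first CONNECT event for api-gateway: 07/Nov/2024:15:01:51
2. Locate the first RESPONSE event for api-gateway: 07/Nov/2024:15:15:08
3. Calculate the difference: 07/Nov/2024:15:15:08 - 07/Nov/2024:15:01:51 = 797 seconds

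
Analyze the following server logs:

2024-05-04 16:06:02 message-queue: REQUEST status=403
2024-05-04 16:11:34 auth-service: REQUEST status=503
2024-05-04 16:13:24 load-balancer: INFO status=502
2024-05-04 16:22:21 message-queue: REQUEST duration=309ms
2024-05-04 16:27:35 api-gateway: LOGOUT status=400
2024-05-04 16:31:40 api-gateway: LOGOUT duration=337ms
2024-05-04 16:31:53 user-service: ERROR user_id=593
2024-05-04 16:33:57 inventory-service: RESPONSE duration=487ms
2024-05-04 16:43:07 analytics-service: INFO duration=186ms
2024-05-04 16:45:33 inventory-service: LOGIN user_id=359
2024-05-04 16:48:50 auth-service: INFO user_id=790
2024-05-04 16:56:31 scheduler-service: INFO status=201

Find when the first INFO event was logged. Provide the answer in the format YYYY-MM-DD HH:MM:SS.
2024-05-04 16:13:24

To find the first event:

1. Filter for all INFO events
2. Sort by timestamp
3. Select the first one
4. Timestamp: 2024-05-04 16:13:24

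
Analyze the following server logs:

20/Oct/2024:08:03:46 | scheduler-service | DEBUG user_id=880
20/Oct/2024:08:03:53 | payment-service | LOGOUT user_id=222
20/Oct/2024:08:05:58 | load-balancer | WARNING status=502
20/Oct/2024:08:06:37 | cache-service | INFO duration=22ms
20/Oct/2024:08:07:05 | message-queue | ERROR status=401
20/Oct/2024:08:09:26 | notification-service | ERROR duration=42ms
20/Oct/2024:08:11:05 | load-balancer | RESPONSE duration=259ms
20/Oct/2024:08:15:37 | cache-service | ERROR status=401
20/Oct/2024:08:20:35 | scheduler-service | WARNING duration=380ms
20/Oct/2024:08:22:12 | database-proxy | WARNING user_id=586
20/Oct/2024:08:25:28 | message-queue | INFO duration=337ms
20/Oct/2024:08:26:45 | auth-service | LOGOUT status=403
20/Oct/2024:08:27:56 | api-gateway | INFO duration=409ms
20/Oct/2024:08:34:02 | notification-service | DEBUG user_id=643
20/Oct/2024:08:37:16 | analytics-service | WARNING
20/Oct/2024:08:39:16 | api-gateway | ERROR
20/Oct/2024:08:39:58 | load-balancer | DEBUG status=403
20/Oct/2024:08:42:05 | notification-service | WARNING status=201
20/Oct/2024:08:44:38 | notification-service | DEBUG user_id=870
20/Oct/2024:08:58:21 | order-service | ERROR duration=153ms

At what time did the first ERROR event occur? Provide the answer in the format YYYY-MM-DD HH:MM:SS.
2024-10-20 08:07:05

To find the first event:

1. Filter for all ERROR events
2. Sort by timestamp
3. Select the first one
4. Timestamp: 2024-10-20 08:07:05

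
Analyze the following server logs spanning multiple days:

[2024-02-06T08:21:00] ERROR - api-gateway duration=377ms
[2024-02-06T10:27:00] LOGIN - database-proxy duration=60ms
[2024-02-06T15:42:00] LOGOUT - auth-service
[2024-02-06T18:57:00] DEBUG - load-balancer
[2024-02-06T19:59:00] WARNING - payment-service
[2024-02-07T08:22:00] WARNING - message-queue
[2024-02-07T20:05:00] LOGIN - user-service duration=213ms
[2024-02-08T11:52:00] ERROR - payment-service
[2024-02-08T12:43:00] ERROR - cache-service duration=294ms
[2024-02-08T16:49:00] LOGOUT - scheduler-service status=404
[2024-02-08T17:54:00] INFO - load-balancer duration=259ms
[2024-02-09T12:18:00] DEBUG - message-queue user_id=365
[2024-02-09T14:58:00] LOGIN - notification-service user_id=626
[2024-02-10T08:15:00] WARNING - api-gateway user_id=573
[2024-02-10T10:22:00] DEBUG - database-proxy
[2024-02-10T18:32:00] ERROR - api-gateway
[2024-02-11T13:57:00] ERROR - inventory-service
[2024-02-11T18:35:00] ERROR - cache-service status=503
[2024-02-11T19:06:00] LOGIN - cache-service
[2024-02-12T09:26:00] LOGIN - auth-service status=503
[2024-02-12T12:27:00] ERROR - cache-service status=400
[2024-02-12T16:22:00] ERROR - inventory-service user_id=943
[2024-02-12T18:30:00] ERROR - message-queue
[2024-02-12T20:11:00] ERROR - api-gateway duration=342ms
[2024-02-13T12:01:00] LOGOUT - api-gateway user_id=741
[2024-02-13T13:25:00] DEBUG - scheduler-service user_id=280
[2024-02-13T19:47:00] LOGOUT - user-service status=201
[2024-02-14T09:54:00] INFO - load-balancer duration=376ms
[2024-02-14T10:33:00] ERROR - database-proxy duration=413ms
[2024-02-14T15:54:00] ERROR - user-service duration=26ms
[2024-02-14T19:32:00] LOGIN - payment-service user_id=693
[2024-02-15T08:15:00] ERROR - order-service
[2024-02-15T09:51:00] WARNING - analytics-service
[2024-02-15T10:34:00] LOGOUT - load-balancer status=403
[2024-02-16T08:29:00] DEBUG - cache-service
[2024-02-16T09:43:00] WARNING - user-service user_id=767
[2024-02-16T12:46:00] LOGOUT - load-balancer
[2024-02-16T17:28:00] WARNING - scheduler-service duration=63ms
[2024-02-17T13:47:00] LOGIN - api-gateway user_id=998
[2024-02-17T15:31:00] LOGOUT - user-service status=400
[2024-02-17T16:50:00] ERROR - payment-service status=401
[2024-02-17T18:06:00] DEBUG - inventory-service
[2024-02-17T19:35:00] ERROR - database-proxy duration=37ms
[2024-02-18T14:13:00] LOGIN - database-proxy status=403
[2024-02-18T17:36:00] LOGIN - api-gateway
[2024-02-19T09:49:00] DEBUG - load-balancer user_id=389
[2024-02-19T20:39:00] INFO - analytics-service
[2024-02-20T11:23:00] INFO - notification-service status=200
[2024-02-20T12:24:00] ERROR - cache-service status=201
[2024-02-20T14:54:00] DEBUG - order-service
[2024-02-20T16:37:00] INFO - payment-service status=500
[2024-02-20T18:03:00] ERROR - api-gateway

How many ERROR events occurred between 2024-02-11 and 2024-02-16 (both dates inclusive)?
9

To filter by date range:

1. Date range: 2024-02-11 through 2024-02-16, both dates inclusive
2. Filter for ERROR events whose date falls in this range
3. Count matching events: 9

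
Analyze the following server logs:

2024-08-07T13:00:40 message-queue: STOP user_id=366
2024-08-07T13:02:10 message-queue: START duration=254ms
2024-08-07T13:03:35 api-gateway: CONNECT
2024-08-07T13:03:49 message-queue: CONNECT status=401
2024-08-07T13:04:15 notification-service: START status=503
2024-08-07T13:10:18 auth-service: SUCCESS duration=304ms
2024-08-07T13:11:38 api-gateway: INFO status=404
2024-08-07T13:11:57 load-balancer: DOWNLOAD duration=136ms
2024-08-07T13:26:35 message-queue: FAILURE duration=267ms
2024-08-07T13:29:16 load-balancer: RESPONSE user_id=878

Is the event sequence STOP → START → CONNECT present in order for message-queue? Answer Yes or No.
Yes

To verify sequence order:

1. Find all events in sequence STOP → START → CONNECT for message-queue
2. Extract their timestamps
3. Check if timestamps are in ascending order
4. Result: Yes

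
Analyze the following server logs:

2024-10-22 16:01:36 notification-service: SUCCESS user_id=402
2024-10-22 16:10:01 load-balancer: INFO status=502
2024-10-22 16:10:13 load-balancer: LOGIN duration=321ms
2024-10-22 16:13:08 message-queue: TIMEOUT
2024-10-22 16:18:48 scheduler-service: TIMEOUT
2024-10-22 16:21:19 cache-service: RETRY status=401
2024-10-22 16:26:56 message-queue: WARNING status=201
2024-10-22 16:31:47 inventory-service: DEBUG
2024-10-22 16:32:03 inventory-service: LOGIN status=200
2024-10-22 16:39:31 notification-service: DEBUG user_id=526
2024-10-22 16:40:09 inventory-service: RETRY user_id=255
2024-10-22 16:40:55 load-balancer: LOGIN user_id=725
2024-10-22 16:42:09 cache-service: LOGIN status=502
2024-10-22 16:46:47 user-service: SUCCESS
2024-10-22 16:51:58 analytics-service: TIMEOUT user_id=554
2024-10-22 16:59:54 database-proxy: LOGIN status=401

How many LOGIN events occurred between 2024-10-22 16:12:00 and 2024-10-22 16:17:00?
0

To count events in the time window:

1. Window boundaries: 2024-10-22 16:12:00 to 2024-10-22 16:17:00
2. Filter for LOGIN events within this window
3. Count matching events: 0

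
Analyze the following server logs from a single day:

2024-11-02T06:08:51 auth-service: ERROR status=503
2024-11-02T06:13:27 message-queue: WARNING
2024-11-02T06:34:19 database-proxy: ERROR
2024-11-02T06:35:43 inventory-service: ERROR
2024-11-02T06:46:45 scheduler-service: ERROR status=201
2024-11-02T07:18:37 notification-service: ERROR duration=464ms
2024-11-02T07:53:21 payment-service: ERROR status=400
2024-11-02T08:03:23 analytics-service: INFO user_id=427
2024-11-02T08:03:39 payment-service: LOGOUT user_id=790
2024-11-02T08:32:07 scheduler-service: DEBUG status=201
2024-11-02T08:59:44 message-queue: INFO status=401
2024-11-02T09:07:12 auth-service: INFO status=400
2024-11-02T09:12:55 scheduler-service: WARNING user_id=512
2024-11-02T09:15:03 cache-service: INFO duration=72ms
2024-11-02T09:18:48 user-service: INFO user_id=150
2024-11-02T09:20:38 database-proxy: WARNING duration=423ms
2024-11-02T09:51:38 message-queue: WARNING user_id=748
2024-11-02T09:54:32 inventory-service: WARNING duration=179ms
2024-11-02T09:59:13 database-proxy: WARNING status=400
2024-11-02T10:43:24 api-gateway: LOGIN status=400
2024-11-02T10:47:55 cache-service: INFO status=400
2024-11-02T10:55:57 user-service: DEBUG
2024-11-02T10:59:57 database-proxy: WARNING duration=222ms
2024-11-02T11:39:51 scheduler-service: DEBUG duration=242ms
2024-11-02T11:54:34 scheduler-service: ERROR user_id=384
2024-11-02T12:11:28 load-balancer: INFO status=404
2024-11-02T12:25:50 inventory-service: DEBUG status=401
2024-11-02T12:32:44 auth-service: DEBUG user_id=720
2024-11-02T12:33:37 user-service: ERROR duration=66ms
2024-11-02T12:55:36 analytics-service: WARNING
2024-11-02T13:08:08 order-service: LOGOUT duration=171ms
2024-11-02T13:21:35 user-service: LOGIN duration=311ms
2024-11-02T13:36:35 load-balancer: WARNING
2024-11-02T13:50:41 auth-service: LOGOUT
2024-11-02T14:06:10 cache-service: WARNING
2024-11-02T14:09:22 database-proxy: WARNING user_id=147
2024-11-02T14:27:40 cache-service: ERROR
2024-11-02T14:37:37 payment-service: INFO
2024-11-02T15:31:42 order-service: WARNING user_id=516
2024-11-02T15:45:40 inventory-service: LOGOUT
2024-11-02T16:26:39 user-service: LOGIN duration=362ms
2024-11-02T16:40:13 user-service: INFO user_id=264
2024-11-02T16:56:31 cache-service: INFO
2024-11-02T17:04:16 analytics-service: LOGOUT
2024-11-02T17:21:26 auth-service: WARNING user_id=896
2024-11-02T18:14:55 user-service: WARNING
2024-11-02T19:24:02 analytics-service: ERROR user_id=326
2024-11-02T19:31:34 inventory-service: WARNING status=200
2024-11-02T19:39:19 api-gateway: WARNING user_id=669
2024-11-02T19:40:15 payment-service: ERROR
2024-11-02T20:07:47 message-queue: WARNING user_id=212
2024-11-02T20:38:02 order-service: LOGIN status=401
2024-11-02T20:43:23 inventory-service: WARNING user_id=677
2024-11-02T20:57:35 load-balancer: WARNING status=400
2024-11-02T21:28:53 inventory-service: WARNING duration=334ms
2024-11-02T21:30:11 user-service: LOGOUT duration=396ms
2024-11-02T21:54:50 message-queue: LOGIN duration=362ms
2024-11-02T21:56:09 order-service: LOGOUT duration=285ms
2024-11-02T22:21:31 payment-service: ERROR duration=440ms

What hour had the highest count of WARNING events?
9

To find the peak hour:

1. Group all WARNING events by hour
2. Count events in each hour
3. Find hour with maximum count
4. Peak hour: 9 (with 5 events)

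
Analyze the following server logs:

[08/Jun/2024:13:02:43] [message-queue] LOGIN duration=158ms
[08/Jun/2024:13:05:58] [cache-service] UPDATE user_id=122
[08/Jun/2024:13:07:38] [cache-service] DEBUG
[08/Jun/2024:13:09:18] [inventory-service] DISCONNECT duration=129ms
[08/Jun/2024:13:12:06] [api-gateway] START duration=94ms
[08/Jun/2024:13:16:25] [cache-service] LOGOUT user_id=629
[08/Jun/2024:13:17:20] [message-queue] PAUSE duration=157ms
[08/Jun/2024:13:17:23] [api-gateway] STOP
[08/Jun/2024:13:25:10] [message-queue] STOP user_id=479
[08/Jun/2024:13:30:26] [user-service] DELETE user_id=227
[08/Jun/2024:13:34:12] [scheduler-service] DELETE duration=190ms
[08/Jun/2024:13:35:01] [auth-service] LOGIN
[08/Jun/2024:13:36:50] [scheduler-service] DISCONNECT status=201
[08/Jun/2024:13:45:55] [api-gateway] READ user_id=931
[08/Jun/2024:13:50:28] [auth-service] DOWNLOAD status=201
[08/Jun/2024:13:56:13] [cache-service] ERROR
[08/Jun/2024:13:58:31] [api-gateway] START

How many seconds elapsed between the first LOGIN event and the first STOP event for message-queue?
1347

To find the time between events:

1. Locate the first LOGIN event for message-queue: 08/Jun/2024:13:02:43
2. Locate the first STOP event for message-queue: 08/Jun/2024:13:25:10
3. Calculate the difference: 08/Jun/2024:13:25:10 - 08/Jun/2024:13:02:43 = 1347 seconds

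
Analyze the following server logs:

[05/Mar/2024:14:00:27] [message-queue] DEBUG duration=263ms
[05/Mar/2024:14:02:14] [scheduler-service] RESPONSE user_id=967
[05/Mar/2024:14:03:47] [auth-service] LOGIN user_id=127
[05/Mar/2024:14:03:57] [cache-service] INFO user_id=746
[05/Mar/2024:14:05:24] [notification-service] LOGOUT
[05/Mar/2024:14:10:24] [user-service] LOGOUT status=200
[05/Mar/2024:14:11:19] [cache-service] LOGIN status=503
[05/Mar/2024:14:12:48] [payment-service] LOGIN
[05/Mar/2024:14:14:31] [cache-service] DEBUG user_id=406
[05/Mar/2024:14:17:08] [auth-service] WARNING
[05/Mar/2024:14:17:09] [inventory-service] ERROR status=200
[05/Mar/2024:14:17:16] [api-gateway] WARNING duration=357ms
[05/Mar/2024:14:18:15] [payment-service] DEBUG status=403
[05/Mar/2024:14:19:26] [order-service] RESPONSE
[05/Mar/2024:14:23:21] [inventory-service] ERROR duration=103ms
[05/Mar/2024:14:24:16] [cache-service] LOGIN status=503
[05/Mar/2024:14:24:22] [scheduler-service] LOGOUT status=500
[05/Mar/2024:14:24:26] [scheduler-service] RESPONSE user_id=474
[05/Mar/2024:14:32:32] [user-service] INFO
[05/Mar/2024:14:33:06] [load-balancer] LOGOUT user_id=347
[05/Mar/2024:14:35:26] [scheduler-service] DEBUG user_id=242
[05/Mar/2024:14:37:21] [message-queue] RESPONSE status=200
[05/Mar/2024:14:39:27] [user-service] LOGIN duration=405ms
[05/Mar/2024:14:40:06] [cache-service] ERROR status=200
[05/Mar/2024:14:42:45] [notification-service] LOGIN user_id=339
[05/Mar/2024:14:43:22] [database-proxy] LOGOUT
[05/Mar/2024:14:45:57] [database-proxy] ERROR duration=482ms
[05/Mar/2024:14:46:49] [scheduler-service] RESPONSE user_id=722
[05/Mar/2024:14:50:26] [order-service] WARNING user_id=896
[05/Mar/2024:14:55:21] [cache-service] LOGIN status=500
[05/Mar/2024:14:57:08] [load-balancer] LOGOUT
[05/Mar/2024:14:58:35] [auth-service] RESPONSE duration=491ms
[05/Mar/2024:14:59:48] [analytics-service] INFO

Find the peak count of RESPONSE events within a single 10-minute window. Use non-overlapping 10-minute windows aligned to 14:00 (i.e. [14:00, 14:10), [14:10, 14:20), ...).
1

To find the burst window:

1. Divide the log period into non-overlapping 10-minute windows starting at 14:00
2. Count RESPONSE events in each window
3. Find the window with maximum count
4. Maximum events in a window: 1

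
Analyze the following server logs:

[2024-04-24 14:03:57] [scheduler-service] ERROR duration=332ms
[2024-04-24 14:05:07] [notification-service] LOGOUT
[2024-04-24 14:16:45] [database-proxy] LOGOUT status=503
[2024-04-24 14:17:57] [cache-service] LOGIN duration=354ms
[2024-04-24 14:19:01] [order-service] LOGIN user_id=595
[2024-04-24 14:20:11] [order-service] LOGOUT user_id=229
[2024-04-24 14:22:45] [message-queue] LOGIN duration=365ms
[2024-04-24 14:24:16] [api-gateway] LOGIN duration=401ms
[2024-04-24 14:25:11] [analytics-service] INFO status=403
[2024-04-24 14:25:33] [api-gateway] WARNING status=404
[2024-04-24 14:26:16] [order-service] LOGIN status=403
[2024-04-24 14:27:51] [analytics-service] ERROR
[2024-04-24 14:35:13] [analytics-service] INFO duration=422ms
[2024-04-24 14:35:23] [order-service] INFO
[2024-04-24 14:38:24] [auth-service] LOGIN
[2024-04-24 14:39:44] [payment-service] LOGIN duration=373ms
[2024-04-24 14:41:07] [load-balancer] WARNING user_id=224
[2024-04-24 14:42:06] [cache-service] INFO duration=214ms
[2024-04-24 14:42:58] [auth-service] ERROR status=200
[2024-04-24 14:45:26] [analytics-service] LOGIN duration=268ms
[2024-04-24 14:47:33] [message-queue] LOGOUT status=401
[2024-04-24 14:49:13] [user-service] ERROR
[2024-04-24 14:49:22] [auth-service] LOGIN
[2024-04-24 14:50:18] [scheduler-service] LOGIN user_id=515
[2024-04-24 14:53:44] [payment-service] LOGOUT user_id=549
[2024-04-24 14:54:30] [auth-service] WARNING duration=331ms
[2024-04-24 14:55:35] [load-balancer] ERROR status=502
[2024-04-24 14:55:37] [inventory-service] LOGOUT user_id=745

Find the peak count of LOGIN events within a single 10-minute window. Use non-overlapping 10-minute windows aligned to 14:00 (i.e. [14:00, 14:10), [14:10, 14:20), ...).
3

To find the burst window:

1. Divide the log period into non-overlapping 10-minute windows starting at 14:00
2. Count LOGIN events in each window
3. Find the window with maximum count
4. Maximum events in a window: 3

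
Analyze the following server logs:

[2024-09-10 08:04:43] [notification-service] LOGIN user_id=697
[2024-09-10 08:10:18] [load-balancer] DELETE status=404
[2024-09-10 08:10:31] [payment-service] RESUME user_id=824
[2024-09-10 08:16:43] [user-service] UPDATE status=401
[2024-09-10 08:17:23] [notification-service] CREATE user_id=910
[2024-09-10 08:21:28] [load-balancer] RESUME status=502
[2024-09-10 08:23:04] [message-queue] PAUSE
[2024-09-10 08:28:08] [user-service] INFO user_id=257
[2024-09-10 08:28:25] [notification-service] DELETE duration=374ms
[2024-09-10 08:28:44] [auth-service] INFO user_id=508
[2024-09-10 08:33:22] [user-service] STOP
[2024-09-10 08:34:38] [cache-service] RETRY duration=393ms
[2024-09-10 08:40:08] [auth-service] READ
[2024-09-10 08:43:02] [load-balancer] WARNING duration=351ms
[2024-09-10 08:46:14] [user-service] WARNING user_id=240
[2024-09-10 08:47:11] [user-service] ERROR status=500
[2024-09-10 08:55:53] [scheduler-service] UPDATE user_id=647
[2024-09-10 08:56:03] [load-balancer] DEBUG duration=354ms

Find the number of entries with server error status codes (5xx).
2

To find matching entries:

1. Pattern to match: server error status codes (5xx)
2. Scan each log entry for the pattern
3. Count matches: 2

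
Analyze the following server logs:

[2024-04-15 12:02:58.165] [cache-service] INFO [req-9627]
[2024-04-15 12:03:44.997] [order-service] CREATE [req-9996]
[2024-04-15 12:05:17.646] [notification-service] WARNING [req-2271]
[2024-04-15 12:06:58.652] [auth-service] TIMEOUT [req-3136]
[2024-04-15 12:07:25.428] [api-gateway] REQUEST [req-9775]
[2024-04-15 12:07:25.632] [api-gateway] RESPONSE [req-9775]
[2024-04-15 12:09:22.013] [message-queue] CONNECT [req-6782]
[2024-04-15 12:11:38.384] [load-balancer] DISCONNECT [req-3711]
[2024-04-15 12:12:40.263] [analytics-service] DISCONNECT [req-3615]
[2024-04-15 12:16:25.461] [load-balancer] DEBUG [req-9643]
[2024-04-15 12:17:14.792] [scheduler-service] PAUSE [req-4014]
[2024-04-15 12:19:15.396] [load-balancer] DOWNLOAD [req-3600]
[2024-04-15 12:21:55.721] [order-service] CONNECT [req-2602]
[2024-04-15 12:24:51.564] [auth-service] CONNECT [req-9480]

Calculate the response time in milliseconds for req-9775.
204

To calculate latency:

1. Find REQUEST with id req-9775: 2024-04-15 12:07:25.428
2. Find RESPONSE with id req-9775: 2024-04-15 12:07:25.632
3. Latency: 2024-04-15 12:07:25.632 - 2024-04-15 12:07:25.428 = 204ms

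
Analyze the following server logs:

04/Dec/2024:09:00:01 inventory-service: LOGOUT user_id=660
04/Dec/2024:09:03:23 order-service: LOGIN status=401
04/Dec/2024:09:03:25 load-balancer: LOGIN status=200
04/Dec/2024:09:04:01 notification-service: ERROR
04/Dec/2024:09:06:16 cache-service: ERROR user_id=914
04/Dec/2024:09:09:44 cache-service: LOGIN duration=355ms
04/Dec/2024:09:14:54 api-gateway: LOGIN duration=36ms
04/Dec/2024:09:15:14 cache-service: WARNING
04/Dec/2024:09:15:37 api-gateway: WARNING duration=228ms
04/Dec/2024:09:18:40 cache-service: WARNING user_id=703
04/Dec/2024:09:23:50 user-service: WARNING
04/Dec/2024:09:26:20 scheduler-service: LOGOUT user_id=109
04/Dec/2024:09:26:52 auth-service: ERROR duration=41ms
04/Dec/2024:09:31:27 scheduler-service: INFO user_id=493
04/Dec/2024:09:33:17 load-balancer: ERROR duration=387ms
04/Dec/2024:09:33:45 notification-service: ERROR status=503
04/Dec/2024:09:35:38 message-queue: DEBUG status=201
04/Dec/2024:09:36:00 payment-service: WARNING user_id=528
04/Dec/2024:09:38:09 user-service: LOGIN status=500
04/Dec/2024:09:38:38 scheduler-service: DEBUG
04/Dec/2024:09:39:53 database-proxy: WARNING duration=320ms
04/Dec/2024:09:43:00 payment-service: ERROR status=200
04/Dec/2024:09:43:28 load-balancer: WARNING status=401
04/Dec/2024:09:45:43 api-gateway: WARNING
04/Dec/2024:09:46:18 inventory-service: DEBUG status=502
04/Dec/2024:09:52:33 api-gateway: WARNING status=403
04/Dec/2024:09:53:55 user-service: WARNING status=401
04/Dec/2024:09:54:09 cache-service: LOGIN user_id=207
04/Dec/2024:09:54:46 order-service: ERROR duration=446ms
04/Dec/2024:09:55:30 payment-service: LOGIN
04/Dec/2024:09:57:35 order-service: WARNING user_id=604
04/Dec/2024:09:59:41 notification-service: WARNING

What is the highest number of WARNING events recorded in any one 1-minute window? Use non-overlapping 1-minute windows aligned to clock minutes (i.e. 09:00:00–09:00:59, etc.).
2

To find the burst window:

1. Divide the log period into non-overlapping 1-minute windows starting at 09:00
2. Count WARNING events in each window
3. Find the window with maximum count
4. Maximum events in a window: 2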